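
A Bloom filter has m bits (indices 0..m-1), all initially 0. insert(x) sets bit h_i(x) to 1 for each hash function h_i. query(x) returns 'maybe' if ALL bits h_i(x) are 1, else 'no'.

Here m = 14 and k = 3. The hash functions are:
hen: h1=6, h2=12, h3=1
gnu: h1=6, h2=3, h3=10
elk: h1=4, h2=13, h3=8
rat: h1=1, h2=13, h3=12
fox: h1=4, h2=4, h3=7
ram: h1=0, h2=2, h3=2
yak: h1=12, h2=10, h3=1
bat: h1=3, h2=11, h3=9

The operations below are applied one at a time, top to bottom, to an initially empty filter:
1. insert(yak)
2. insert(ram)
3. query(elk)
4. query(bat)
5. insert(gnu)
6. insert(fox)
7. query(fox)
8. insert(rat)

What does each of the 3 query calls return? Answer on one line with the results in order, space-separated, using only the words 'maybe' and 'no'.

Answer: no no maybe

Derivation:
Start: bits=00000000000000
Op 1: insert yak -> sets bits 1 10 12 -> bits=01000000001010
Op 2: insert ram -> sets bits 0 2 -> bits=11100000001010
Op 3: query elk -> checks bit4=0, bit8=0, bit13=0 (has a 0) -> no
Op 4: query bat -> checks bit3=0, bit9=0, bit11=0 (has a 0) -> no
Op 5: insert gnu -> sets bits 3 6 10 -> bits=11110010001010
Op 6: insert fox -> sets bits 4 7 -> bits=11111011001010
Op 7: query fox -> checks bit4=1, bit7=1 (all 1) -> maybe
Op 8: insert rat -> sets bits 1 12 13 -> bits=11111011001011
Query results in order: no no maybe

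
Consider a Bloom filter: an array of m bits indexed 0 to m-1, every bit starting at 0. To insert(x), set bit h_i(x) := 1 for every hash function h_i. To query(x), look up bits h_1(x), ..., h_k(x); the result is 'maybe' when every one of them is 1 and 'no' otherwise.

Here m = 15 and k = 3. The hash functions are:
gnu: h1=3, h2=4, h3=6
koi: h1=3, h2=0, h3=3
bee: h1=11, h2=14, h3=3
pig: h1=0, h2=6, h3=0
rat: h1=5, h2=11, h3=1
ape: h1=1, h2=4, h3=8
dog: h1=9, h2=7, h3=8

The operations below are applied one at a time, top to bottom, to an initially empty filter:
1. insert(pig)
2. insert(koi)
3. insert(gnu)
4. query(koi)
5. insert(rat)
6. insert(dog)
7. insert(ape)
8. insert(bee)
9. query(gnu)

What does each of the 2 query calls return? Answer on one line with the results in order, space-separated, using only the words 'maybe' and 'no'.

Answer: maybe maybe

Derivation:
Start: bits=000000000000000
Op 1: insert pig -> sets bits 0 6 -> bits=100000100000000
Op 2: insert koi -> sets bits 0 3 -> bits=100100100000000
Op 3: insert gnu -> sets bits 3 4 6 -> bits=100110100000000
Op 4: query koi -> checks bit0=1, bit3=1 (all 1) -> maybe
Op 5: insert rat -> sets bits 1 5 11 -> bits=110111100001000
Op 6: insert dog -> sets bits 7 8 9 -> bits=110111111101000
Op 7: insert ape -> sets bits 1 4 8 -> bits=110111111101000
Op 8: insert bee -> sets bits 3 11 14 -> bits=110111111101001
Op 9: query gnu -> checks bit3=1, bit4=1, bit6=1 (all 1) -> maybe
Query results in order: maybe maybe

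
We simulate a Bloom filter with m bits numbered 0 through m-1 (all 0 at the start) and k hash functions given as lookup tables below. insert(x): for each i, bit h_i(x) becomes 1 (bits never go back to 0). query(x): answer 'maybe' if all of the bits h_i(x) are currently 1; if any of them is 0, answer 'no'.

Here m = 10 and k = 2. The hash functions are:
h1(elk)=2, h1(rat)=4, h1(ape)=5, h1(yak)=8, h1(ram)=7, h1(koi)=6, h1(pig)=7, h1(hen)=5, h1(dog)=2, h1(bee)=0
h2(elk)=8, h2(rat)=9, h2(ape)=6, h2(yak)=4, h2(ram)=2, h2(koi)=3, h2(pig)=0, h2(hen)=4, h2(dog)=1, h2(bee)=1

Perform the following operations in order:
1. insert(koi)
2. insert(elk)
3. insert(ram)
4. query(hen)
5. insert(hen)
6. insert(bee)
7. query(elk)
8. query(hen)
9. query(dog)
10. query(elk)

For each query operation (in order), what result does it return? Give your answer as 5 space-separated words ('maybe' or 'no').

Start: bits=0000000000
Op 1: insert koi -> sets bits 3 6 -> bits=0001001000
Op 2: insert elk -> sets bits 2 8 -> bits=0011001010
Op 3: insert ram -> sets bits 2 7 -> bits=0011001110
Op 4: query hen -> checks bit4=0, bit5=0 (has a 0) -> no
Op 5: insert hen -> sets bits 4 5 -> bits=0011111110
Op 6: insert bee -> sets bits 0 1 -> bits=1111111110
Op 7: query elk -> checks bit2=1, bit8=1 (all 1) -> maybe
Op 8: query hen -> checks bit4=1, bit5=1 (all 1) -> maybe
Op 9: query dog -> checks bit1=1, bit2=1 (all 1) -> maybe
Op 10: query elk -> checks bit2=1, bit8=1 (all 1) -> maybe
Query results in order: no maybe maybe maybe maybe

Answer: no maybe maybe maybe maybe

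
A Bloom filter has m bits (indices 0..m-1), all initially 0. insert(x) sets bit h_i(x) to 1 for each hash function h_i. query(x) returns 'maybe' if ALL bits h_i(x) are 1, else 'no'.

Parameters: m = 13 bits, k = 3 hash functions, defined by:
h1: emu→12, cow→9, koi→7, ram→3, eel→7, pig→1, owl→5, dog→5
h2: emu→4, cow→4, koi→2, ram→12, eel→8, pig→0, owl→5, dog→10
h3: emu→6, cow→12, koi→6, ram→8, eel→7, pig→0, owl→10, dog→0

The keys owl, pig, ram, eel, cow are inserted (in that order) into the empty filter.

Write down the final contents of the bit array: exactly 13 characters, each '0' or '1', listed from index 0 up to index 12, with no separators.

Start: bits=0000000000000
After insert 'owl': sets bits 5 10 -> bits=0000010000100
After insert 'pig': sets bits 0 1 -> bits=1100010000100
After insert 'ram': sets bits 3 8 12 -> bits=1101010010101
After insert 'eel': sets bits 7 8 -> bits=1101010110101
After insert 'cow': sets bits 4 9 12 -> bits=1101110111101

Answer: 1101110111101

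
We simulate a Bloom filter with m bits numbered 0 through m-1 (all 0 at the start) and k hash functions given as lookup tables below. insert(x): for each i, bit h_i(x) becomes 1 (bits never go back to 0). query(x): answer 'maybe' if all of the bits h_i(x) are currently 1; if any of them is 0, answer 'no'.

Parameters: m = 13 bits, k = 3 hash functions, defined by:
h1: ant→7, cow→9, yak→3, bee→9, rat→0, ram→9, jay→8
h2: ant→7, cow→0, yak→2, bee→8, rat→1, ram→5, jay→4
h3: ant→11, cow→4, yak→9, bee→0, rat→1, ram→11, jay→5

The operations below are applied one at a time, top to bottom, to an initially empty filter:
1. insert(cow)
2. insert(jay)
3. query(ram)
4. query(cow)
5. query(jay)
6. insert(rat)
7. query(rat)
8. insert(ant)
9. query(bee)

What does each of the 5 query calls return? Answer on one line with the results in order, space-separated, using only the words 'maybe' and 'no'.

Start: bits=0000000000000
Op 1: insert cow -> sets bits 0 4 9 -> bits=1000100001000
Op 2: insert jay -> sets bits 4 5 8 -> bits=1000110011000
Op 3: query ram -> checks bit5=1, bit9=1, bit11=0 (has a 0) -> no
Op 4: query cow -> checks bit0=1, bit4=1, bit9=1 (all 1) -> maybe
Op 5: query jay -> checks bit4=1, bit5=1, bit8=1 (all 1) -> maybe
Op 6: insert rat -> sets bits 0 1 -> bits=1100110011000
Op 7: query rat -> checks bit0=1, bit1=1 (all 1) -> maybe
Op 8: insert ant -> sets bits 7 11 -> bits=1100110111010
Op 9: query bee -> checks bit0=1, bit8=1, bit9=1 (all 1) -> maybe
Query results in order: no maybe maybe maybe maybe

Answer: no maybe maybe maybe maybe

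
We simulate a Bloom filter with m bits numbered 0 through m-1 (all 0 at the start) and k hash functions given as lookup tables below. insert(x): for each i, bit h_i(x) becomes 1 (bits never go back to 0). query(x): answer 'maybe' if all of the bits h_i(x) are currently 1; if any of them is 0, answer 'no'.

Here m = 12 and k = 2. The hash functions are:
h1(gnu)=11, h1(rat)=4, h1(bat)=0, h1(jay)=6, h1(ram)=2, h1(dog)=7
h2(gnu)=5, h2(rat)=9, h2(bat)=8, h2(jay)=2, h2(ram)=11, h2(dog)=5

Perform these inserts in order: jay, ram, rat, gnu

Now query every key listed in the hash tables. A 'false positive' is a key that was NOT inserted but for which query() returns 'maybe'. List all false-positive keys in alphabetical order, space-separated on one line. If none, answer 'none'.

Answer: none

Derivation:
Start: bits=000000000000
After insert 'jay': sets bits 2 6 -> bits=001000100000
After insert 'ram': sets bits 2 11 -> bits=001000100001
After insert 'rat': sets bits 4 9 -> bits=001010100101
After insert 'gnu': sets bits 5 11 -> bits=001011100101
Not inserted: bat dog — query each against bits=001011100101:
query bat: checks bit0=0, bit8=0 (has a 0) -> no => not a false positive
query dog: checks bit5=1, bit7=0 (has a 0) -> no => not a false positive
False positives (alphabetical): none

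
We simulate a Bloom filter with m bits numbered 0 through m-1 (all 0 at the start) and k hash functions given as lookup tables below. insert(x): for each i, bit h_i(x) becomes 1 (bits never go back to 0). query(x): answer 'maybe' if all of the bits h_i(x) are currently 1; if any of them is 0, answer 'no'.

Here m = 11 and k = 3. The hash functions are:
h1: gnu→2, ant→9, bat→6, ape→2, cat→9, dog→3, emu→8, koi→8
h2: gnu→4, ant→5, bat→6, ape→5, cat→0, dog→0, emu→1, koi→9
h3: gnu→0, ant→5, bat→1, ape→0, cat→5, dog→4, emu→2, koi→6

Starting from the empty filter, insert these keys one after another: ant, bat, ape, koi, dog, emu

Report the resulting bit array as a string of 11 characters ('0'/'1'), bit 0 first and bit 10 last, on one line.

Answer: 11111110110

Derivation:
Start: bits=00000000000
After insert 'ant': sets bits 5 9 -> bits=00000100010
After insert 'bat': sets bits 1 6 -> bits=01000110010
After insert 'ape': sets bits 0 2 5 -> bits=11100110010
After insert 'koi': sets bits 6 8 9 -> bits=11100110110
After insert 'dog': sets bits 0 3 4 -> bits=11111110110
After insert 'emu': sets bits 1 2 8 -> bits=11111110110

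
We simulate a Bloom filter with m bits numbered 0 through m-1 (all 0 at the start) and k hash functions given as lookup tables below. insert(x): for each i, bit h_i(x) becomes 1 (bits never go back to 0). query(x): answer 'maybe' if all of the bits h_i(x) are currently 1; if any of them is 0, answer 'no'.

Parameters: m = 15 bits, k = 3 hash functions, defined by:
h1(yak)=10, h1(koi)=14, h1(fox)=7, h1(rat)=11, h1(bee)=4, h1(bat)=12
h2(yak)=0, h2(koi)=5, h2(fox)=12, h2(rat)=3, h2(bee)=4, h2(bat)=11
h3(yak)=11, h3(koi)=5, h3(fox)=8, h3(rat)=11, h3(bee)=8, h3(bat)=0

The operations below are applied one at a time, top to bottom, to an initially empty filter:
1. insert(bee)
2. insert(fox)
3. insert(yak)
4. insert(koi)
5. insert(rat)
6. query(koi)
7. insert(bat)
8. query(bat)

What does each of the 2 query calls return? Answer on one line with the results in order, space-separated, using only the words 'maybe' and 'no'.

Answer: maybe maybe

Derivation:
Start: bits=000000000000000
Op 1: insert bee -> sets bits 4 8 -> bits=000010001000000
Op 2: insert fox -> sets bits 7 8 12 -> bits=000010011000100
Op 3: insert yak -> sets bits 0 10 11 -> bits=100010011011100
Op 4: insert koi -> sets bits 5 14 -> bits=100011011011101
Op 5: insert rat -> sets bits 3 11 -> bits=100111011011101
Op 6: query koi -> checks bit5=1, bit14=1 (all 1) -> maybe
Op 7: insert bat -> sets bits 0 11 12 -> bits=100111011011101
Op 8: query bat -> checks bit0=1, bit11=1, bit12=1 (all 1) -> maybe
Query results in order: maybe maybe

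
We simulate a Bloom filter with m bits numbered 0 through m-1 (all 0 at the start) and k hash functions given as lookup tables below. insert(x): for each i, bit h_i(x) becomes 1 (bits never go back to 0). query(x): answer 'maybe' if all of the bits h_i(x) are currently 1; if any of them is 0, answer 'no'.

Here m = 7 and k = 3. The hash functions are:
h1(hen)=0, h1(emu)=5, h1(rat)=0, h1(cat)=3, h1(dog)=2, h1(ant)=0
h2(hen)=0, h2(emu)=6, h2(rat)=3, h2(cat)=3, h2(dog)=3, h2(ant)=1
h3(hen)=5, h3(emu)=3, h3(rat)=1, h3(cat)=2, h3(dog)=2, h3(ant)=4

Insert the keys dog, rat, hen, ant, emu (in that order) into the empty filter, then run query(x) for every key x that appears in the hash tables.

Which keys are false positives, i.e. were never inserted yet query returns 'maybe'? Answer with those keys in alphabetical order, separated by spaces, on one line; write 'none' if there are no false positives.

Answer: cat

Derivation:
Start: bits=0000000
After insert 'dog': sets bits 2 3 -> bits=0011000
After insert 'rat': sets bits 0 1 3 -> bits=1111000
After insert 'hen': sets bits 0 5 -> bits=1111010
After insert 'ant': sets bits 0 1 4 -> bits=1111110
After insert 'emu': sets bits 3 5 6 -> bits=1111111
Not inserted: cat — query each against bits=1111111:
query cat: checks bit2=1, bit3=1 (all 1) -> maybe => FALSE POSITIVE
False positives (alphabetical): cat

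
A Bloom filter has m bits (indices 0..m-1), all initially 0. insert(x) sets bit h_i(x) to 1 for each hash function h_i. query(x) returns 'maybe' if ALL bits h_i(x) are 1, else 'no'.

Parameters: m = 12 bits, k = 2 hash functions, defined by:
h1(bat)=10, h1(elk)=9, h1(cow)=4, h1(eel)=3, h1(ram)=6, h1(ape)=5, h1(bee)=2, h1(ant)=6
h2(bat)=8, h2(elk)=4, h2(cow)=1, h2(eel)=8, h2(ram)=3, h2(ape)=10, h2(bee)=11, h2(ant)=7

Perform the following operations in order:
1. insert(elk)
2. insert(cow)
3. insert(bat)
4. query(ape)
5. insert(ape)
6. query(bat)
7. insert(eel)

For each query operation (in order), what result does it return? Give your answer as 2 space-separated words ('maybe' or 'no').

Start: bits=000000000000
Op 1: insert elk -> sets bits 4 9 -> bits=000010000100
Op 2: insert cow -> sets bits 1 4 -> bits=010010000100
Op 3: insert bat -> sets bits 8 10 -> bits=010010001110
Op 4: query ape -> checks bit5=0, bit10=1 (has a 0) -> no
Op 5: insert ape -> sets bits 5 10 -> bits=010011001110
Op 6: query bat -> checks bit8=1, bit10=1 (all 1) -> maybe
Op 7: insert eel -> sets bits 3 8 -> bits=010111001110
Query results in order: no maybe

Answer: no maybe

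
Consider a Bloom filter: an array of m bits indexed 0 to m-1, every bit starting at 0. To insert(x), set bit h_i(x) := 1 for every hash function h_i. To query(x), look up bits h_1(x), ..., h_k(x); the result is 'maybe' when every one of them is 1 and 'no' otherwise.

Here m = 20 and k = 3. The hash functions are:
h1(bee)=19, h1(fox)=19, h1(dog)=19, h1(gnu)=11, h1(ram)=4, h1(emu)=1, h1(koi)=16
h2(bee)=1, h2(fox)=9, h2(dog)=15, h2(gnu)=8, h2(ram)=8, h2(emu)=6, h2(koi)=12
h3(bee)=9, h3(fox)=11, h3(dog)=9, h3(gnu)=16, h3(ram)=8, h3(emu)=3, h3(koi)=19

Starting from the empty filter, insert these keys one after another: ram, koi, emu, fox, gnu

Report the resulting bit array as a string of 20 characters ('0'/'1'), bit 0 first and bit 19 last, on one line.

Answer: 01011010110110001001

Derivation:
Start: bits=00000000000000000000
After insert 'ram': sets bits 4 8 -> bits=00001000100000000000
After insert 'koi': sets bits 12 16 19 -> bits=00001000100010001001
After insert 'emu': sets bits 1 3 6 -> bits=01011010100010001001
After insert 'fox': sets bits 9 11 19 -> bits=01011010110110001001
After insert 'gnu': sets bits 8 11 16 -> bits=01011010110110001001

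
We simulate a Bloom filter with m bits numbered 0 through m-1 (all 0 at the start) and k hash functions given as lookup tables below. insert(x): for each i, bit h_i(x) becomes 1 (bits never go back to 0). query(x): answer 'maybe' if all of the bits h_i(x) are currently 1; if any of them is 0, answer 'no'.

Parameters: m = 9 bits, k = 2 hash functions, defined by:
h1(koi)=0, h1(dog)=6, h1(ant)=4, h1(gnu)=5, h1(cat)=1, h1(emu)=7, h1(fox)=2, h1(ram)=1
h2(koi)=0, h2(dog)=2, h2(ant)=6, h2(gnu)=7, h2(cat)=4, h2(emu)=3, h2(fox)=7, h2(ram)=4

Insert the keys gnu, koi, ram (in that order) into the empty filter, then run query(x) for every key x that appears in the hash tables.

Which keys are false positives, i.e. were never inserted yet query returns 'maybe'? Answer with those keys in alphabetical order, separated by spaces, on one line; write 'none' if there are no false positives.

Answer: cat

Derivation:
Start: bits=000000000
After insert 'gnu': sets bits 5 7 -> bits=000001010
After insert 'koi': sets bits 0 -> bits=100001010
After insert 'ram': sets bits 1 4 -> bits=110011010
Not inserted: ant cat dog emu fox — query each against bits=110011010:
query ant: checks bit4=1, bit6=0 (has a 0) -> no => not a false positive
query cat: checks bit1=1, bit4=1 (all 1) -> maybe => FALSE POSITIVE
query dog: checks bit2=0, bit6=0 (has a 0) -> no => not a false positive
query emu: checks bit3=0, bit7=1 (has a 0) -> no => not a false positive
query fox: checks bit2=0, bit7=1 (has a 0) -> no => not a false positive
False positives (alphabetical): cat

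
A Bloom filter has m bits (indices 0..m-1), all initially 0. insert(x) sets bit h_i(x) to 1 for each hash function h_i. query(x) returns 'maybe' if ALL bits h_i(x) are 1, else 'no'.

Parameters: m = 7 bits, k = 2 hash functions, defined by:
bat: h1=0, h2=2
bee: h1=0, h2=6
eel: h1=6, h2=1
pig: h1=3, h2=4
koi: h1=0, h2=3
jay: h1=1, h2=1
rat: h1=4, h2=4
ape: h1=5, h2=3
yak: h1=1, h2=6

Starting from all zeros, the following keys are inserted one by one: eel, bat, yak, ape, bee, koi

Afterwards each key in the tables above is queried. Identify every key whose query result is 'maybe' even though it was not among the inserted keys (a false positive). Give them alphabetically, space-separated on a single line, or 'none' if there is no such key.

Answer: jay

Derivation:
Start: bits=0000000
After insert 'eel': sets bits 1 6 -> bits=0100001
After insert 'bat': sets bits 0 2 -> bits=1110001
After insert 'yak': sets bits 1 6 -> bits=1110001
After insert 'ape': sets bits 3 5 -> bits=1111011
After insert 'bee': sets bits 0 6 -> bits=1111011
After insert 'koi': sets bits 0 3 -> bits=1111011
Not inserted: jay pig rat — query each against bits=1111011:
query jay: checks bit1=1 (all 1) -> maybe => FALSE POSITIVE
query pig: checks bit3=1, bit4=0 (has a 0) -> no => not a false positive
query rat: checks bit4=0 (has a 0) -> no => not a false positive
False positives (alphabetical): jay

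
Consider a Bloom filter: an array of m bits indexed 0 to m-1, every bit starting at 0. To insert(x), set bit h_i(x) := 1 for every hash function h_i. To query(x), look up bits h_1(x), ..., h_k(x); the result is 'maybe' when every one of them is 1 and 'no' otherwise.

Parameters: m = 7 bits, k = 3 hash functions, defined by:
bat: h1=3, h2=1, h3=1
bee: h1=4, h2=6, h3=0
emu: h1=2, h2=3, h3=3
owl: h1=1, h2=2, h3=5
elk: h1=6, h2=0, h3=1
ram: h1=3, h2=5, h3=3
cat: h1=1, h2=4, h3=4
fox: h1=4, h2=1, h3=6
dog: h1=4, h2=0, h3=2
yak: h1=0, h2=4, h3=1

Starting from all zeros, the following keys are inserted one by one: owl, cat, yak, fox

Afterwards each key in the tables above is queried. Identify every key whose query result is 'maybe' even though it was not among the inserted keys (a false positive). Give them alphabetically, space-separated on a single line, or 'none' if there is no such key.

Start: bits=0000000
After insert 'owl': sets bits 1 2 5 -> bits=0110010
After insert 'cat': sets bits 1 4 -> bits=0110110
After insert 'yak': sets bits 0 1 4 -> bits=1110110
After insert 'fox': sets bits 1 4 6 -> bits=1110111
Not inserted: bat bee dog elk emu ram — query each against bits=1110111:
query bat: checks bit1=1, bit3=0 (has a 0) -> no => not a false positive
query bee: checks bit0=1, bit4=1, bit6=1 (all 1) -> maybe => FALSE POSITIVE
query dog: checks bit0=1, bit2=1, bit4=1 (all 1) -> maybe => FALSE POSITIVE
query elk: checks bit0=1, bit1=1, bit6=1 (all 1) -> maybe => FALSE POSITIVE
query emu: checks bit2=1, bit3=0 (has a 0) -> no => not a false positive
query ram: checks bit3=0, bit5=1 (has a 0) -> no => not a false positive
False positives (alphabetical): bee dog elk

Answer: bee dog elk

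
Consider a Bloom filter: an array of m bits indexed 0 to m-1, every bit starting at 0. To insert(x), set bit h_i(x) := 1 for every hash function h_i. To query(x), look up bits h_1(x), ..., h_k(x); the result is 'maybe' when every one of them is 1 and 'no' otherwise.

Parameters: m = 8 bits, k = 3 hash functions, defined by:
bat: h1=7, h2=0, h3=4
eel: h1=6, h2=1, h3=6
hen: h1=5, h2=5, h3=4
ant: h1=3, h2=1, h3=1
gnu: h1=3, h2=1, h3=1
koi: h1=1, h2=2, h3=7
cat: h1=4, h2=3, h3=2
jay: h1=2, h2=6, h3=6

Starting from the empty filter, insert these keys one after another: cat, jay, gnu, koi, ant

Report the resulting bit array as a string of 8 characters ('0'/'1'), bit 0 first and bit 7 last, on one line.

Answer: 01111011

Derivation:
Start: bits=00000000
After insert 'cat': sets bits 2 3 4 -> bits=00111000
After insert 'jay': sets bits 2 6 -> bits=00111010
After insert 'gnu': sets bits 1 3 -> bits=01111010
After insert 'koi': sets bits 1 2 7 -> bits=01111011
After insert 'ant': sets bits 1 3 -> bits=01111011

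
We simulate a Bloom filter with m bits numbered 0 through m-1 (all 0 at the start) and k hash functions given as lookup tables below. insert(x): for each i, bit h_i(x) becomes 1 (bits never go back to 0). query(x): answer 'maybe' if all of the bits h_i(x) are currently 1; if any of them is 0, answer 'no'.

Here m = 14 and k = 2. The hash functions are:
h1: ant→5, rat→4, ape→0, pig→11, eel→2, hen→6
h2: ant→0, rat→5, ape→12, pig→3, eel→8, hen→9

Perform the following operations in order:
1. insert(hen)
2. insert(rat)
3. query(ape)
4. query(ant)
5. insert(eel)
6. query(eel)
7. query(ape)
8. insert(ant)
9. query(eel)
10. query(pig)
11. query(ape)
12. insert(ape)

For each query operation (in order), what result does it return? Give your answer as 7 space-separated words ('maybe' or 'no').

Start: bits=00000000000000
Op 1: insert hen -> sets bits 6 9 -> bits=00000010010000
Op 2: insert rat -> sets bits 4 5 -> bits=00001110010000
Op 3: query ape -> checks bit0=0, bit12=0 (has a 0) -> no
Op 4: query ant -> checks bit0=0, bit5=1 (has a 0) -> no
Op 5: insert eel -> sets bits 2 8 -> bits=00101110110000
Op 6: query eel -> checks bit2=1, bit8=1 (all 1) -> maybe
Op 7: query ape -> checks bit0=0, bit12=0 (has a 0) -> no
Op 8: insert ant -> sets bits 0 5 -> bits=10101110110000
Op 9: query eel -> checks bit2=1, bit8=1 (all 1) -> maybe
Op 10: query pig -> checks bit3=0, bit11=0 (has a 0) -> no
Op 11: query ape -> checks bit0=1, bit12=0 (has a 0) -> no
Op 12: insert ape -> sets bits 0 12 -> bits=10101110110010
Query results in order: no no maybe no maybe no no

Answer: no no maybe no maybe no no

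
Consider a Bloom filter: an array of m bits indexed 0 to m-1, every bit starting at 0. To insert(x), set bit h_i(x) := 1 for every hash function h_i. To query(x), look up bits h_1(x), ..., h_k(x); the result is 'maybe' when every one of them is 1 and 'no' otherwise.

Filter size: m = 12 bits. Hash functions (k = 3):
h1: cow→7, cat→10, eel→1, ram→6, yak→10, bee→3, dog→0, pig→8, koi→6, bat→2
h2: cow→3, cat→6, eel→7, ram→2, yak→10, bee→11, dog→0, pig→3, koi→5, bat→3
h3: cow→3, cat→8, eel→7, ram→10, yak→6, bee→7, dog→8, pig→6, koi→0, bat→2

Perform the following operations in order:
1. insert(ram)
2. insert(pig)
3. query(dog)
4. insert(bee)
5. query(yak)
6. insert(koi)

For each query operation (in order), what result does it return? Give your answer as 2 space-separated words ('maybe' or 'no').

Start: bits=000000000000
Op 1: insert ram -> sets bits 2 6 10 -> bits=001000100010
Op 2: insert pig -> sets bits 3 6 8 -> bits=001100101010
Op 3: query dog -> checks bit0=0, bit8=1 (has a 0) -> no
Op 4: insert bee -> sets bits 3 7 11 -> bits=001100111011
Op 5: query yak -> checks bit6=1, bit10=1 (all 1) -> maybe
Op 6: insert koi -> sets bits 0 5 6 -> bits=101101111011
Query results in order: no maybe

Answer: no maybe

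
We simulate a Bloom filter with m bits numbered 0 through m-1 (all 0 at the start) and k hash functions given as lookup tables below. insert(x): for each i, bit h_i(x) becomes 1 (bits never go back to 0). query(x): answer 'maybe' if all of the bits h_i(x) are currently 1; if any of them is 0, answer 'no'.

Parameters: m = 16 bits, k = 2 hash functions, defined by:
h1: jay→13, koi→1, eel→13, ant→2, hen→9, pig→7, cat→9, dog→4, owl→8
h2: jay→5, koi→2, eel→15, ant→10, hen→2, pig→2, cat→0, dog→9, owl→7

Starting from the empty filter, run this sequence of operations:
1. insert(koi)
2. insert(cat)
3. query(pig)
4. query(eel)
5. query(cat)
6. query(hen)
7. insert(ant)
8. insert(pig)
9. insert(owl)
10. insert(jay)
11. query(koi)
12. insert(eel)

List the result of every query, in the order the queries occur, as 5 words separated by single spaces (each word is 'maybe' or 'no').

Start: bits=0000000000000000
Op 1: insert koi -> sets bits 1 2 -> bits=0110000000000000
Op 2: insert cat -> sets bits 0 9 -> bits=1110000001000000
Op 3: query pig -> checks bit2=1, bit7=0 (has a 0) -> no
Op 4: query eel -> checks bit13=0, bit15=0 (has a 0) -> no
Op 5: query cat -> checks bit0=1, bit9=1 (all 1) -> maybe
Op 6: query hen -> checks bit2=1, bit9=1 (all 1) -> maybe
Op 7: insert ant -> sets bits 2 10 -> bits=1110000001100000
Op 8: insert pig -> sets bits 2 7 -> bits=1110000101100000
Op 9: insert owl -> sets bits 7 8 -> bits=1110000111100000
Op 10: insert jay -> sets bits 5 13 -> bits=1110010111100100
Op 11: query koi -> checks bit1=1, bit2=1 (all 1) -> maybe
Op 12: insert eel -> sets bits 13 15 -> bits=1110010111100101
Query results in order: no no maybe maybe maybe

Answer: no no maybe maybe maybe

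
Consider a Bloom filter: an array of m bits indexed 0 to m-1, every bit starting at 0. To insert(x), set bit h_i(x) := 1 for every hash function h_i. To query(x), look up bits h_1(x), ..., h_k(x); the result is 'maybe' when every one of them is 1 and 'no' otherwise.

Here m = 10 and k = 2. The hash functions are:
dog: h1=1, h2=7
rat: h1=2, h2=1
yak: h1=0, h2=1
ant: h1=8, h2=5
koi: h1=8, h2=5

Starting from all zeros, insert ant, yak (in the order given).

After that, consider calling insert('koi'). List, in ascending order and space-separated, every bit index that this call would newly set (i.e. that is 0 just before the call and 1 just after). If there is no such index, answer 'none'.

Answer: none

Derivation:
Start: bits=0000000000
After insert 'ant': sets bits 5 8 -> bits=0000010010
After insert 'yak': sets bits 0 1 -> bits=1100010010
insert 'koi' would touch bits 5 8; currently bit5=1, bit8=1
Bits that are 0 among those (would change 0->1): none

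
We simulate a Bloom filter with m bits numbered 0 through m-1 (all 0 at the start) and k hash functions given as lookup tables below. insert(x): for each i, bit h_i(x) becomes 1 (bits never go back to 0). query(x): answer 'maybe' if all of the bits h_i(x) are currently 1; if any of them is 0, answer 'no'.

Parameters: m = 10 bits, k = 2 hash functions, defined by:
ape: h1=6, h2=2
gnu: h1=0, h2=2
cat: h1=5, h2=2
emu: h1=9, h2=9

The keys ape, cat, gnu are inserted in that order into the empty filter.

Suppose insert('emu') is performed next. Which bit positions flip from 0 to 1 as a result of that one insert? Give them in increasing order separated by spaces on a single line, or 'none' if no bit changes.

Answer: 9

Derivation:
Start: bits=0000000000
After insert 'ape': sets bits 2 6 -> bits=0010001000
After insert 'cat': sets bits 2 5 -> bits=0010011000
After insert 'gnu': sets bits 0 2 -> bits=1010011000
insert 'emu' would touch bits 9; currently bit9=0
Bits that are 0 among those (would change 0->1): 9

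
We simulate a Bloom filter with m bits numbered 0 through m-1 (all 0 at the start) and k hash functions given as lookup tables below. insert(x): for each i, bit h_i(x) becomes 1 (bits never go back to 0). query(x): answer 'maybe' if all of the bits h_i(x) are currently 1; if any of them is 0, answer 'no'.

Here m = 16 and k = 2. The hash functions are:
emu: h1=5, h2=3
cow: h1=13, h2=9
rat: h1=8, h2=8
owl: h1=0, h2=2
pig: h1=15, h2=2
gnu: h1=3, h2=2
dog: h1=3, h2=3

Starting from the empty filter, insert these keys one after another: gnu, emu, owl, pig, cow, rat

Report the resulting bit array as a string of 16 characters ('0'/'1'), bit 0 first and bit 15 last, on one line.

Start: bits=0000000000000000
After insert 'gnu': sets bits 2 3 -> bits=0011000000000000
After insert 'emu': sets bits 3 5 -> bits=0011010000000000
After insert 'owl': sets bits 0 2 -> bits=1011010000000000
After insert 'pig': sets bits 2 15 -> bits=1011010000000001
After insert 'cow': sets bits 9 13 -> bits=1011010001000101
After insert 'rat': sets bits 8 -> bits=1011010011000101

Answer: 1011010011000101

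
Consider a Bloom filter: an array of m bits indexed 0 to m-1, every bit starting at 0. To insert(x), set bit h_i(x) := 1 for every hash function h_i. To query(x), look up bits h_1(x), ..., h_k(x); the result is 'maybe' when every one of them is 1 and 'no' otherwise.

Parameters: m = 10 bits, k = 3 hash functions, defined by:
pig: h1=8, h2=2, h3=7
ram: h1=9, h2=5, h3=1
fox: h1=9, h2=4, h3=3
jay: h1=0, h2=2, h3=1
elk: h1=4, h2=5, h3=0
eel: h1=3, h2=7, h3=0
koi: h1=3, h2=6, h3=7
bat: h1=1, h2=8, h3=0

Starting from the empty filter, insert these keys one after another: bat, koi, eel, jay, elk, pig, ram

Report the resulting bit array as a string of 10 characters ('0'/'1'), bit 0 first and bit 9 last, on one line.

Start: bits=0000000000
After insert 'bat': sets bits 0 1 8 -> bits=1100000010
After insert 'koi': sets bits 3 6 7 -> bits=1101001110
After insert 'eel': sets bits 0 3 7 -> bits=1101001110
After insert 'jay': sets bits 0 1 2 -> bits=1111001110
After insert 'elk': sets bits 0 4 5 -> bits=1111111110
After insert 'pig': sets bits 2 7 8 -> bits=1111111110
After insert 'ram': sets bits 1 5 9 -> bits=1111111111

Answer: 1111111111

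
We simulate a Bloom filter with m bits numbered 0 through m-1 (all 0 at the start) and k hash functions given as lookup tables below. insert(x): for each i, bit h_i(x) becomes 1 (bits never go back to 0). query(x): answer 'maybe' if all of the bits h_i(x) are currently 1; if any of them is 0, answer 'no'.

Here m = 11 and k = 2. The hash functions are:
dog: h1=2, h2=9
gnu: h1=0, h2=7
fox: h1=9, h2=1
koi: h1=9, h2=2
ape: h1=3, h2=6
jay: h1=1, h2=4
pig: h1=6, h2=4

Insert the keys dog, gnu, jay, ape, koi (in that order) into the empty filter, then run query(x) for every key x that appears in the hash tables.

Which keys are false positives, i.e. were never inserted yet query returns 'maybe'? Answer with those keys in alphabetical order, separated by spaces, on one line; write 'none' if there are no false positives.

Start: bits=00000000000
After insert 'dog': sets bits 2 9 -> bits=00100000010
After insert 'gnu': sets bits 0 7 -> bits=10100001010
After insert 'jay': sets bits 1 4 -> bits=11101001010
After insert 'ape': sets bits 3 6 -> bits=11111011010
After insert 'koi': sets bits 2 9 -> bits=11111011010
Not inserted: fox pig — query each against bits=11111011010:
query fox: checks bit1=1, bit9=1 (all 1) -> maybe => FALSE POSITIVE
query pig: checks bit4=1, bit6=1 (all 1) -> maybe => FALSE POSITIVE
False positives (alphabetical): fox pig

Answer: fox pig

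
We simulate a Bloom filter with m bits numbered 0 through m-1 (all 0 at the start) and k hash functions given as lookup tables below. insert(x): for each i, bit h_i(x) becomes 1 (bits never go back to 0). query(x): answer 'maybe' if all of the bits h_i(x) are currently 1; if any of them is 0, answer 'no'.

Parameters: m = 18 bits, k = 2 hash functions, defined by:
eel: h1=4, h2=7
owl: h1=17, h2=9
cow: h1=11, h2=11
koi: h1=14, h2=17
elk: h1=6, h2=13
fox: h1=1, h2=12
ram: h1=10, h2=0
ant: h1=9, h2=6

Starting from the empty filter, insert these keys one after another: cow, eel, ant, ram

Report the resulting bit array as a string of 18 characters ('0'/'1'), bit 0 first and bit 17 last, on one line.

Start: bits=000000000000000000
After insert 'cow': sets bits 11 -> bits=000000000001000000
After insert 'eel': sets bits 4 7 -> bits=000010010001000000
After insert 'ant': sets bits 6 9 -> bits=000010110101000000
After insert 'ram': sets bits 0 10 -> bits=100010110111000000

Answer: 100010110111000000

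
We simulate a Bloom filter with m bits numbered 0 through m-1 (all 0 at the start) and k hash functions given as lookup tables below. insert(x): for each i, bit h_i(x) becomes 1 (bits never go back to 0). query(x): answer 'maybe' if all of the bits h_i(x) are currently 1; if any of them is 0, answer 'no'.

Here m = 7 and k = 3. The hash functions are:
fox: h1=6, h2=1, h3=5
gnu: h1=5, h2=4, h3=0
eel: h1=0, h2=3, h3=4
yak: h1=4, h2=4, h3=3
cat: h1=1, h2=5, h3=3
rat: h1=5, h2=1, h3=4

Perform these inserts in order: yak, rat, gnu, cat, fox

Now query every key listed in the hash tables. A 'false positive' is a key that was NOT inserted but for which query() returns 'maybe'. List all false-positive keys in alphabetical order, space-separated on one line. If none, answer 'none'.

Answer: eel

Derivation:
Start: bits=0000000
After insert 'yak': sets bits 3 4 -> bits=0001100
After insert 'rat': sets bits 1 4 5 -> bits=0101110
After insert 'gnu': sets bits 0 4 5 -> bits=1101110
After insert 'cat': sets bits 1 3 5 -> bits=1101110
After insert 'fox': sets bits 1 5 6 -> bits=1101111
Not inserted: eel — query each against bits=1101111:
query eel: checks bit0=1, bit3=1, bit4=1 (all 1) -> maybe => FALSE POSITIVE
False positives (alphabetical): eel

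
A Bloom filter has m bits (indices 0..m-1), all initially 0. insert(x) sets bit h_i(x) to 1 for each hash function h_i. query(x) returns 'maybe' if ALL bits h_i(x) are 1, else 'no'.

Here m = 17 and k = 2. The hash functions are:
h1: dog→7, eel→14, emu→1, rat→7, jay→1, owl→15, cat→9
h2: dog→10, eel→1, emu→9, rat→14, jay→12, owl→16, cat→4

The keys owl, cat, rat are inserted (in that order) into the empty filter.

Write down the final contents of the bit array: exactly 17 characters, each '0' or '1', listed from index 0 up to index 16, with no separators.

Answer: 00001001010000111

Derivation:
Start: bits=00000000000000000
After insert 'owl': sets bits 15 16 -> bits=00000000000000011
After insert 'cat': sets bits 4 9 -> bits=00001000010000011
After insert 'rat': sets bits 7 14 -> bits=00001001010000111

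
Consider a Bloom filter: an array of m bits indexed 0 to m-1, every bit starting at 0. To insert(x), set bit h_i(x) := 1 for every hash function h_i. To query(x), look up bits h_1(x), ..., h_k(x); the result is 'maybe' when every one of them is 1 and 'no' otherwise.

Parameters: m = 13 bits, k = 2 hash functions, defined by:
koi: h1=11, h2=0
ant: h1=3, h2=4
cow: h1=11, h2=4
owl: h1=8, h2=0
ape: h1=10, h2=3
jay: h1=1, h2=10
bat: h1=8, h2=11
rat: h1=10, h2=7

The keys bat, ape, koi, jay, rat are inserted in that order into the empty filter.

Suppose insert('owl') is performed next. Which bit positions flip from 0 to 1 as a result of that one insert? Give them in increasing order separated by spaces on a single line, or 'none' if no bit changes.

Answer: none

Derivation:
Start: bits=0000000000000
After insert 'bat': sets bits 8 11 -> bits=0000000010010
After insert 'ape': sets bits 3 10 -> bits=0001000010110
After insert 'koi': sets bits 0 11 -> bits=1001000010110
After insert 'jay': sets bits 1 10 -> bits=1101000010110
After insert 'rat': sets bits 7 10 -> bits=1101000110110
insert 'owl' would touch bits 0 8; currently bit0=1, bit8=1
Bits that are 0 among those (would change 0->1): none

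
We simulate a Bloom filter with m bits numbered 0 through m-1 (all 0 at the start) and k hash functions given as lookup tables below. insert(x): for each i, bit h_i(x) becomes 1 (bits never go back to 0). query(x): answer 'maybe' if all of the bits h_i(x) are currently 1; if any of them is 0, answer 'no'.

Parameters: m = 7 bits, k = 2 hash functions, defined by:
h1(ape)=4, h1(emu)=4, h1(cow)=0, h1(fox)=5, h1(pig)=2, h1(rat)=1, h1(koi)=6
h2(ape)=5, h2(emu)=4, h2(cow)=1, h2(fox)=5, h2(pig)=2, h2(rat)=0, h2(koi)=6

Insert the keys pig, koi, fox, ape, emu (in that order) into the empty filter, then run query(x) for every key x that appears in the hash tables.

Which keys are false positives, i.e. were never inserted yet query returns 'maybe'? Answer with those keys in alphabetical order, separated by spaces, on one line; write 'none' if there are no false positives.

Answer: none

Derivation:
Start: bits=0000000
After insert 'pig': sets bits 2 -> bits=0010000
After insert 'koi': sets bits 6 -> bits=0010001
After insert 'fox': sets bits 5 -> bits=0010011
After insert 'ape': sets bits 4 5 -> bits=0010111
After insert 'emu': sets bits 4 -> bits=0010111
Not inserted: cow rat — query each against bits=0010111:
query cow: checks bit0=0, bit1=0 (has a 0) -> no => not a false positive
query rat: checks bit0=0, bit1=0 (has a 0) -> no => not a false positive
False positives (alphabetical): none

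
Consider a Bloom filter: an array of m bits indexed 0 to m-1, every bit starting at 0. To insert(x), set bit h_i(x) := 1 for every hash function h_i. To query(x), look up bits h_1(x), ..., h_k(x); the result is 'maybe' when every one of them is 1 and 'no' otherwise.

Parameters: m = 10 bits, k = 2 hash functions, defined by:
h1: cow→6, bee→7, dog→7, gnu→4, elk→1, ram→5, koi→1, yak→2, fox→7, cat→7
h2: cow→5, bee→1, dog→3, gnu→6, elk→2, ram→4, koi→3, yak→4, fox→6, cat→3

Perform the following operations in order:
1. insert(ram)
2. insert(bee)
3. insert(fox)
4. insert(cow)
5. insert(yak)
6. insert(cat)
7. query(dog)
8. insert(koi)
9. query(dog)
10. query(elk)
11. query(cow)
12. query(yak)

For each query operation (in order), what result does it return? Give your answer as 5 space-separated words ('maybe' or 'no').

Start: bits=0000000000
Op 1: insert ram -> sets bits 4 5 -> bits=0000110000
Op 2: insert bee -> sets bits 1 7 -> bits=0100110100
Op 3: insert fox -> sets bits 6 7 -> bits=0100111100
Op 4: insert cow -> sets bits 5 6 -> bits=0100111100
Op 5: insert yak -> sets bits 2 4 -> bits=0110111100
Op 6: insert cat -> sets bits 3 7 -> bits=0111111100
Op 7: query dog -> checks bit3=1, bit7=1 (all 1) -> maybe
Op 8: insert koi -> sets bits 1 3 -> bits=0111111100
Op 9: query dog -> checks bit3=1, bit7=1 (all 1) -> maybe
Op 10: query elk -> checks bit1=1, bit2=1 (all 1) -> maybe
Op 11: query cow -> checks bit5=1, bit6=1 (all 1) -> maybe
Op 12: query yak -> checks bit2=1, bit4=1 (all 1) -> maybe
Query results in order: maybe maybe maybe maybe maybe

Answer: maybe maybe maybe maybe maybe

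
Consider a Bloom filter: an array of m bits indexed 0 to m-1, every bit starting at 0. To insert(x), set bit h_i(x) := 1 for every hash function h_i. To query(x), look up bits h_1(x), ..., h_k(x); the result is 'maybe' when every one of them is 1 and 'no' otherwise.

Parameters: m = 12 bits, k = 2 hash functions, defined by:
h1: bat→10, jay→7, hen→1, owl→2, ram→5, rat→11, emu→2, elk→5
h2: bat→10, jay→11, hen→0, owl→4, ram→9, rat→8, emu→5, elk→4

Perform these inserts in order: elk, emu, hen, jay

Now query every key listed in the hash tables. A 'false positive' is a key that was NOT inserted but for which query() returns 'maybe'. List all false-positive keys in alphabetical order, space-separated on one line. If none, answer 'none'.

Answer: owl

Derivation:
Start: bits=000000000000
After insert 'elk': sets bits 4 5 -> bits=000011000000
After insert 'emu': sets bits 2 5 -> bits=001011000000
After insert 'hen': sets bits 0 1 -> bits=111011000000
After insert 'jay': sets bits 7 11 -> bits=111011010001
Not inserted: bat owl ram rat — query each against bits=111011010001:
query bat: checks bit10=0 (has a 0) -> no => not a false positive
query owl: checks bit2=1, bit4=1 (all 1) -> maybe => FALSE POSITIVE
query ram: checks bit5=1, bit9=0 (has a 0) -> no => not a false positive
query rat: checks bit8=0, bit11=1 (has a 0) -> no => not a false positive
False positives (alphabetical): owl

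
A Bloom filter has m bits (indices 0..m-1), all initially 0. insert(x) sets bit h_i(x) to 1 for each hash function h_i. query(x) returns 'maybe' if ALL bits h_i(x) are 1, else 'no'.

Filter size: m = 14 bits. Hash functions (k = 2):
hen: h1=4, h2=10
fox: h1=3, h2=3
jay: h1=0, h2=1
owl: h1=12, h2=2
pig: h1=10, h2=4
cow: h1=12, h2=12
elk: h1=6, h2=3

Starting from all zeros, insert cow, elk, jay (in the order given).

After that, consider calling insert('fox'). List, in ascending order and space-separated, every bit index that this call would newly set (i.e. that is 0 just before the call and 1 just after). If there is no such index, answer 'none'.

Start: bits=00000000000000
After insert 'cow': sets bits 12 -> bits=00000000000010
After insert 'elk': sets bits 3 6 -> bits=00010010000010
After insert 'jay': sets bits 0 1 -> bits=11010010000010
insert 'fox' would touch bits 3; currently bit3=1
Bits that are 0 among those (would change 0->1): none

Answer: none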